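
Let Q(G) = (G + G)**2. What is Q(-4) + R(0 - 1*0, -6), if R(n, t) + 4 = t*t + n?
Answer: 96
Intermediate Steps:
Q(G) = 4*G**2 (Q(G) = (2*G)**2 = 4*G**2)
R(n, t) = -4 + n + t**2 (R(n, t) = -4 + (t*t + n) = -4 + (t**2 + n) = -4 + (n + t**2) = -4 + n + t**2)
Q(-4) + R(0 - 1*0, -6) = 4*(-4)**2 + (-4 + (0 - 1*0) + (-6)**2) = 4*16 + (-4 + (0 + 0) + 36) = 64 + (-4 + 0 + 36) = 64 + 32 = 96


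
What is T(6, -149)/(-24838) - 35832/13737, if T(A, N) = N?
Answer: -295982801/113733202 ≈ -2.6024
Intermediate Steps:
T(6, -149)/(-24838) - 35832/13737 = -149/(-24838) - 35832/13737 = -149*(-1/24838) - 35832*1/13737 = 149/24838 - 11944/4579 = -295982801/113733202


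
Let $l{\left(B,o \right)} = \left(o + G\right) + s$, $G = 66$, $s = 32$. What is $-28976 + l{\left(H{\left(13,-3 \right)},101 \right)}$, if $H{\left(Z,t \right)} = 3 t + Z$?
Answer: $-28777$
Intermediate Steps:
$H{\left(Z,t \right)} = Z + 3 t$
$l{\left(B,o \right)} = 98 + o$ ($l{\left(B,o \right)} = \left(o + 66\right) + 32 = \left(66 + o\right) + 32 = 98 + o$)
$-28976 + l{\left(H{\left(13,-3 \right)},101 \right)} = -28976 + \left(98 + 101\right) = -28976 + 199 = -28777$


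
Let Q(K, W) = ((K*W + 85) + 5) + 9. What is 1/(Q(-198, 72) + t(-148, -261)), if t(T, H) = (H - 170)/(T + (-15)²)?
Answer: -77/1090520 ≈ -7.0608e-5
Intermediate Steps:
t(T, H) = (-170 + H)/(225 + T) (t(T, H) = (-170 + H)/(T + 225) = (-170 + H)/(225 + T))
Q(K, W) = 99 + K*W (Q(K, W) = ((85 + K*W) + 5) + 9 = (90 + K*W) + 9 = 99 + K*W)
1/(Q(-198, 72) + t(-148, -261)) = 1/((99 - 198*72) + (-170 - 261)/(225 - 148)) = 1/((99 - 14256) - 431/77) = 1/(-14157 + (1/77)*(-431)) = 1/(-14157 - 431/77) = 1/(-1090520/77) = -77/1090520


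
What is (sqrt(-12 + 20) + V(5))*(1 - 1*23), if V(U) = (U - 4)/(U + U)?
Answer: -11/5 - 44*sqrt(2) ≈ -64.425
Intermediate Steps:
V(U) = (-4 + U)/(2*U) (V(U) = (-4 + U)/((2*U)) = (-4 + U)*(1/(2*U)) = (-4 + U)/(2*U))
(sqrt(-12 + 20) + V(5))*(1 - 1*23) = (sqrt(-12 + 20) + (1/2)*(-4 + 5)/5)*(1 - 1*23) = (sqrt(8) + (1/2)*(1/5)*1)*(1 - 23) = (2*sqrt(2) + 1/10)*(-22) = (1/10 + 2*sqrt(2))*(-22) = -11/5 - 44*sqrt(2)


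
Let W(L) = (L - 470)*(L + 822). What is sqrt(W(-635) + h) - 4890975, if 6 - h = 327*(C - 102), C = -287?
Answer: -4890975 + I*sqrt(79426) ≈ -4.891e+6 + 281.83*I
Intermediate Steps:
W(L) = (-470 + L)*(822 + L)
h = 127209 (h = 6 - 327*(-287 - 102) = 6 - 327*(-389) = 6 - 1*(-127203) = 6 + 127203 = 127209)
sqrt(W(-635) + h) - 4890975 = sqrt((-386340 + (-635)**2 + 352*(-635)) + 127209) - 4890975 = sqrt((-386340 + 403225 - 223520) + 127209) - 4890975 = sqrt(-206635 + 127209) - 4890975 = sqrt(-79426) - 4890975 = I*sqrt(79426) - 4890975 = -4890975 + I*sqrt(79426)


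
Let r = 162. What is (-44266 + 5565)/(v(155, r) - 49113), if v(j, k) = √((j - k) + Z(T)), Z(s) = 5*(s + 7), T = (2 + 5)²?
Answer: 633574071/804028832 + 38701*√273/2412086496 ≈ 0.78826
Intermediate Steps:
T = 49 (T = 7² = 49)
Z(s) = 35 + 5*s (Z(s) = 5*(7 + s) = 35 + 5*s)
v(j, k) = √(280 + j - k) (v(j, k) = √((j - k) + (35 + 5*49)) = √((j - k) + (35 + 245)) = √((j - k) + 280) = √(280 + j - k))
(-44266 + 5565)/(v(155, r) - 49113) = (-44266 + 5565)/(√(280 + 155 - 1*162) - 49113) = -38701/(√(280 + 155 - 162) - 49113) = -38701/(√273 - 49113) = -38701/(-49113 + √273)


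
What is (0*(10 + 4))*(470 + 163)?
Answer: 0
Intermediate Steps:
(0*(10 + 4))*(470 + 163) = (0*14)*633 = 0*633 = 0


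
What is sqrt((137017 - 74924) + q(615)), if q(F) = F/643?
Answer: sqrt(25672684202)/643 ≈ 249.19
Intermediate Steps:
q(F) = F/643 (q(F) = F*(1/643) = F/643)
sqrt((137017 - 74924) + q(615)) = sqrt((137017 - 74924) + (1/643)*615) = sqrt(62093 + 615/643) = sqrt(39926414/643) = sqrt(25672684202)/643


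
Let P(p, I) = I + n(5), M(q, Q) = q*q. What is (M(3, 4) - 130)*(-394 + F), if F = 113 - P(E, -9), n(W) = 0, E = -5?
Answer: 32912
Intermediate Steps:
M(q, Q) = q**2
P(p, I) = I (P(p, I) = I + 0 = I)
F = 122 (F = 113 - 1*(-9) = 113 + 9 = 122)
(M(3, 4) - 130)*(-394 + F) = (3**2 - 130)*(-394 + 122) = (9 - 130)*(-272) = -121*(-272) = 32912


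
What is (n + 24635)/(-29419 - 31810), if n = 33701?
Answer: -58336/61229 ≈ -0.95275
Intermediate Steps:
(n + 24635)/(-29419 - 31810) = (33701 + 24635)/(-29419 - 31810) = 58336/(-61229) = 58336*(-1/61229) = -58336/61229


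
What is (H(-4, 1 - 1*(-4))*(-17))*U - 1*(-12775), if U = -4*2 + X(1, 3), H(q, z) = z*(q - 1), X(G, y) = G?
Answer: 9800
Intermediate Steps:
H(q, z) = z*(-1 + q)
U = -7 (U = -4*2 + 1 = -8 + 1 = -7)
(H(-4, 1 - 1*(-4))*(-17))*U - 1*(-12775) = (((1 - 1*(-4))*(-1 - 4))*(-17))*(-7) - 1*(-12775) = (((1 + 4)*(-5))*(-17))*(-7) + 12775 = ((5*(-5))*(-17))*(-7) + 12775 = -25*(-17)*(-7) + 12775 = 425*(-7) + 12775 = -2975 + 12775 = 9800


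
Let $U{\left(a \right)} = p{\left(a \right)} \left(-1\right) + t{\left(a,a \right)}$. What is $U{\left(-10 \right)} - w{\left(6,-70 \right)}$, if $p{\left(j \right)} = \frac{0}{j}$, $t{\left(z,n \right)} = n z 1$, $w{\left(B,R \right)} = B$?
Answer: $94$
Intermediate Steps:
$t{\left(z,n \right)} = n z$
$p{\left(j \right)} = 0$
$U{\left(a \right)} = a^{2}$ ($U{\left(a \right)} = 0 \left(-1\right) + a a = 0 + a^{2} = a^{2}$)
$U{\left(-10 \right)} - w{\left(6,-70 \right)} = \left(-10\right)^{2} - 6 = 100 - 6 = 94$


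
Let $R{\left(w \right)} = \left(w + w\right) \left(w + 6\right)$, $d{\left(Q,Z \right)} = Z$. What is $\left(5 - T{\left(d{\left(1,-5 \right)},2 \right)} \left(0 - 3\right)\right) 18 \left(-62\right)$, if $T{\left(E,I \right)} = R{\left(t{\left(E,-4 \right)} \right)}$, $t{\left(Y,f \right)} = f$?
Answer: $47988$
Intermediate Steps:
$R{\left(w \right)} = 2 w \left(6 + w\right)$
$T{\left(E,I \right)} = -16$ ($T{\left(E,I \right)} = 2 \left(-4\right) \left(6 - 4\right) = 2 \left(-4\right) 2 = -16$)
$\left(5 - T{\left(d{\left(1,-5 \right)},2 \right)} \left(0 - 3\right)\right) 18 \left(-62\right) = \left(5 - - 16 \left(0 - 3\right)\right) 18 \left(-62\right) = \left(5 - \left(-16\right) \left(-3\right)\right) 18 \left(-62\right) = \left(5 - 48\right) 18 \left(-62\right) = \left(-43\right) 18 \left(-62\right) = \left(-774\right) \left(-62\right) = 47988$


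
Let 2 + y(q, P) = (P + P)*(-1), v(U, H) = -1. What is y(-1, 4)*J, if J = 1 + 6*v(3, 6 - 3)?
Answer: 50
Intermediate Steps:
y(q, P) = -2 - 2*P (y(q, P) = -2 + (P + P)*(-1) = -2 + (2*P)*(-1) = -2 - 2*P)
J = -5 (J = 1 + 6*(-1) = 1 - 6 = -5)
y(-1, 4)*J = (-2 - 2*4)*(-5) = (-2 - 8)*(-5) = -10*(-5) = 50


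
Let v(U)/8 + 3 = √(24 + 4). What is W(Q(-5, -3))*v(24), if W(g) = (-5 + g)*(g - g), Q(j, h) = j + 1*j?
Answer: 0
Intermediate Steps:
Q(j, h) = 2*j (Q(j, h) = j + j = 2*j)
W(g) = 0 (W(g) = (-5 + g)*(g - g) = (-5 + g)*0 = 0)
v(U) = -24 + 16*√7 (v(U) = -24 + 8*√(24 + 4) = -24 + 8*√28 = -24 + 8*(2*√7) = -24 + 16*√7)
W(Q(-5, -3))*v(24) = 0*(-24 + 16*√7) = 0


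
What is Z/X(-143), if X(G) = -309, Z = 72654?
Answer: -24218/103 ≈ -235.13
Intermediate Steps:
Z/X(-143) = 72654/(-309) = 72654*(-1/309) = -24218/103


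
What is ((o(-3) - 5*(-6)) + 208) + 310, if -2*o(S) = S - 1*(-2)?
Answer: 1097/2 ≈ 548.50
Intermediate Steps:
o(S) = -1 - S/2 (o(S) = -(S - 1*(-2))/2 = -(S + 2)/2 = -(2 + S)/2 = -1 - S/2)
((o(-3) - 5*(-6)) + 208) + 310 = (((-1 - 1/2*(-3)) - 5*(-6)) + 208) + 310 = (((-1 + 3/2) + 30) + 208) + 310 = ((1/2 + 30) + 208) + 310 = (61/2 + 208) + 310 = 477/2 + 310 = 1097/2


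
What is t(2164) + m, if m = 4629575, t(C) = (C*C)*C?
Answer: 10138416519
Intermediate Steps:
t(C) = C³ (t(C) = C²*C = C³)
t(2164) + m = 2164³ + 4629575 = 10133786944 + 4629575 = 10138416519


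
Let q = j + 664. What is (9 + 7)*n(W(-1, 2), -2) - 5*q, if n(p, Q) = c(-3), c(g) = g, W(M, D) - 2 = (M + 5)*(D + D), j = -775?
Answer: 507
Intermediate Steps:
W(M, D) = 2 + 2*D*(5 + M) (W(M, D) = 2 + (M + 5)*(D + D) = 2 + (5 + M)*(2*D) = 2 + 2*D*(5 + M))
n(p, Q) = -3
q = -111 (q = -775 + 664 = -111)
(9 + 7)*n(W(-1, 2), -2) - 5*q = (9 + 7)*(-3) - 5*(-111) = 16*(-3) + 555 = -48 + 555 = 507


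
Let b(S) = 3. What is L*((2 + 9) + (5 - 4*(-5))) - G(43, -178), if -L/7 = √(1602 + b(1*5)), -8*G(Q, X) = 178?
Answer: 89/4 - 252*√1605 ≈ -10073.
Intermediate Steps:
G(Q, X) = -89/4 (G(Q, X) = -⅛*178 = -89/4)
L = -7*√1605 (L = -7*√(1602 + 3) = -7*√1605 ≈ -280.44)
L*((2 + 9) + (5 - 4*(-5))) - G(43, -178) = (-7*√1605)*((2 + 9) + (5 - 4*(-5))) - 1*(-89/4) = (-7*√1605)*(11 + (5 + 20)) + 89/4 = (-7*√1605)*(11 + 25) + 89/4 = -7*√1605*36 + 89/4 = -252*√1605 + 89/4 = 89/4 - 252*√1605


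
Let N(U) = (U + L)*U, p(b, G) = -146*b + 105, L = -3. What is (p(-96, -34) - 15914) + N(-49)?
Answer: 755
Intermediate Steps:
p(b, G) = 105 - 146*b
N(U) = U*(-3 + U) (N(U) = (U - 3)*U = (-3 + U)*U = U*(-3 + U))
(p(-96, -34) - 15914) + N(-49) = ((105 - 146*(-96)) - 15914) - 49*(-3 - 49) = ((105 + 14016) - 15914) - 49*(-52) = (14121 - 15914) + 2548 = -1793 + 2548 = 755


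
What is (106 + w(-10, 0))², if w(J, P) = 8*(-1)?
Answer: 9604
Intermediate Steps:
w(J, P) = -8
(106 + w(-10, 0))² = (106 - 8)² = 98² = 9604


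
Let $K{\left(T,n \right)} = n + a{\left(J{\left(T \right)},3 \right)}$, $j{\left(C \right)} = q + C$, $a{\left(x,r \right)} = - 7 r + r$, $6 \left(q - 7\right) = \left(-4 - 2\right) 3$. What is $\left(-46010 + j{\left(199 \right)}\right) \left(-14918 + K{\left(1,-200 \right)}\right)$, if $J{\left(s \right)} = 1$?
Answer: $693334752$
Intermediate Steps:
$q = 4$ ($q = 7 + \frac{\left(-4 - 2\right) 3}{6} = 7 + \frac{\left(-6\right) 3}{6} = 7 + \frac{1}{6} \left(-18\right) = 7 - 3 = 4$)
$a{\left(x,r \right)} = - 6 r$
$j{\left(C \right)} = 4 + C$
$K{\left(T,n \right)} = -18 + n$ ($K{\left(T,n \right)} = n - 18 = -18 + n$)
$\left(-46010 + j{\left(199 \right)}\right) \left(-14918 + K{\left(1,-200 \right)}\right) = \left(-46010 + \left(4 + 199\right)\right) \left(-14918 - 218\right) = \left(-46010 + 203\right) \left(-14918 - 218\right) = \left(-45807\right) \left(-15136\right) = 693334752$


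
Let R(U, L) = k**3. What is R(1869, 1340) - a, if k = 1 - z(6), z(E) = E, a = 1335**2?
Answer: -1782350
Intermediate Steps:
a = 1782225
k = -5 (k = 1 - 1*6 = 1 - 6 = -5)
R(U, L) = -125 (R(U, L) = (-5)**3 = -125)
R(1869, 1340) - a = -125 - 1*1782225 = -125 - 1782225 = -1782350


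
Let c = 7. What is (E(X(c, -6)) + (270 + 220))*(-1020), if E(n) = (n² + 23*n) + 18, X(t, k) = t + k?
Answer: -542640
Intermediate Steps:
X(t, k) = k + t
E(n) = 18 + n² + 23*n
(E(X(c, -6)) + (270 + 220))*(-1020) = ((18 + (-6 + 7)² + 23*(-6 + 7)) + (270 + 220))*(-1020) = ((18 + 1² + 23*1) + 490)*(-1020) = ((18 + 1 + 23) + 490)*(-1020) = (42 + 490)*(-1020) = 532*(-1020) = -542640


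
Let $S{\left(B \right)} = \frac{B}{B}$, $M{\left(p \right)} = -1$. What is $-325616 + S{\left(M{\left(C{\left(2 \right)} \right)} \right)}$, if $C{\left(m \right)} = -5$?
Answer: $-325615$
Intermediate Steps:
$S{\left(B \right)} = 1$
$-325616 + S{\left(M{\left(C{\left(2 \right)} \right)} \right)} = -325616 + 1 = -325615$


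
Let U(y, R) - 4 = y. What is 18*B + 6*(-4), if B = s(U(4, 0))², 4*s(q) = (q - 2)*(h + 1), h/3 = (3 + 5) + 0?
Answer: 50577/2 ≈ 25289.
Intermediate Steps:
U(y, R) = 4 + y
h = 24 (h = 3*((3 + 5) + 0) = 3*(8 + 0) = 3*8 = 24)
s(q) = -25/2 + 25*q/4 (s(q) = ((q - 2)*(24 + 1))/4 = ((-2 + q)*25)/4 = (-50 + 25*q)/4 = -25/2 + 25*q/4)
B = 5625/4 (B = (-25/2 + 25*(4 + 4)/4)² = (-25/2 + (25/4)*8)² = (-25/2 + 50)² = (75/2)² = 5625/4 ≈ 1406.3)
18*B + 6*(-4) = 18*(5625/4) + 6*(-4) = 50625/2 - 24 = 50577/2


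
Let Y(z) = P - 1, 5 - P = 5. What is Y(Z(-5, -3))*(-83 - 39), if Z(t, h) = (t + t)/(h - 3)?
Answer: 122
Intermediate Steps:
P = 0 (P = 5 - 1*5 = 5 - 5 = 0)
Z(t, h) = 2*t/(-3 + h) (Z(t, h) = (2*t)/(-3 + h) = 2*t/(-3 + h))
Y(z) = -1 (Y(z) = 0 - 1 = -1)
Y(Z(-5, -3))*(-83 - 39) = -(-83 - 39) = -1*(-122) = 122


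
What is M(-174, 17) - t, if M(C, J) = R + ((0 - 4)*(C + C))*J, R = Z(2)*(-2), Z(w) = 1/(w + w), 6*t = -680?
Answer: 142661/6 ≈ 23777.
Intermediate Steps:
t = -340/3 (t = (1/6)*(-680) = -340/3 ≈ -113.33)
Z(w) = 1/(2*w)
R = -1/2 (R = ((1/2)/2)*(-2) = ((1/2)*(1/2))*(-2) = (1/4)*(-2) = -1/2 ≈ -0.50000)
M(C, J) = -1/2 - 8*C*J (M(C, J) = -1/2 + ((0 - 4)*(C + C))*J = -1/2 + (-8*C)*J = -1/2 - 8*C*J)
M(-174, 17) - t = (-1/2 - 8*(-174)*17) - 1*(-340/3) = (-1/2 + 23664) + 340/3 = 47327/2 + 340/3 = 142661/6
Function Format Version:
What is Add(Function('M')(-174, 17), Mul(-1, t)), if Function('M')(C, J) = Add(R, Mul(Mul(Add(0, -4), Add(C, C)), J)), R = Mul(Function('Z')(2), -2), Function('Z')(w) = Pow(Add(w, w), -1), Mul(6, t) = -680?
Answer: Rational(142661, 6) ≈ 23777.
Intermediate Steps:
t = Rational(-340, 3) (t = Mul(Rational(1, 6), -680) = Rational(-340, 3) ≈ -113.33)
Function('Z')(w) = Mul(Rational(1, 2), Pow(w, -1)) (Function('Z')(w) = Pow(Mul(2, w), -1) = Mul(Rational(1, 2), Pow(w, -1)))
R = Rational(-1, 2) (R = Mul(Mul(Rational(1, 2), Pow(2, -1)), -2) = Mul(Mul(Rational(1, 2), Rational(1, 2)), -2) = Mul(Rational(1, 4), -2) = Rational(-1, 2) ≈ -0.50000)
Function('M')(C, J) = Add(Rational(-1, 2), Mul(-8, C, J)) (Function('M')(C, J) = Add(Rational(-1, 2), Mul(Mul(Add(0, -4), Add(C, C)), J)) = Add(Rational(-1, 2), Mul(Mul(-4, Mul(2, C)), J)) = Add(Rational(-1, 2), Mul(Mul(-8, C), J)) = Add(Rational(-1, 2), Mul(-8, C, J)))
Add(Function('M')(-174, 17), Mul(-1, t)) = Add(Add(Rational(-1, 2), Mul(-8, -174, 17)), Mul(-1, Rational(-340, 3))) = Add(Add(Rational(-1, 2), 23664), Rational(340, 3)) = Add(Rational(47327, 2), Rational(340, 3)) = Rational(142661, 6)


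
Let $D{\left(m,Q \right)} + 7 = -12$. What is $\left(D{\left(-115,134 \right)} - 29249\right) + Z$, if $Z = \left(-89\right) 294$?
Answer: $-55434$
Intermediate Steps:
$Z = -26166$
$D{\left(m,Q \right)} = -19$ ($D{\left(m,Q \right)} = -7 - 12 = -19$)
$\left(D{\left(-115,134 \right)} - 29249\right) + Z = \left(-19 - 29249\right) - 26166 = -29268 - 26166 = -55434$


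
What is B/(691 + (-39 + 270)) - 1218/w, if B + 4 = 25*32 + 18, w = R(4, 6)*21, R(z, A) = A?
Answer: -12148/1383 ≈ -8.7838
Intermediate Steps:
w = 126 (w = 6*21 = 126)
B = 814 (B = -4 + (25*32 + 18) = -4 + (800 + 18) = -4 + 818 = 814)
B/(691 + (-39 + 270)) - 1218/w = 814/(691 + (-39 + 270)) - 1218/126 = 814/(691 + 231) - 1218*1/126 = 814/922 - 29/3 = 814*(1/922) - 29/3 = 407/461 - 29/3 = -12148/1383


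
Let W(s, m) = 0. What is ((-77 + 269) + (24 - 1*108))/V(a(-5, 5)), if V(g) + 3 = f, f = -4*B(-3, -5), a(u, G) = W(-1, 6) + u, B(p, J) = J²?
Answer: -108/103 ≈ -1.0485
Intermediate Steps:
a(u, G) = u (a(u, G) = 0 + u = u)
f = -100 (f = -4*(-5)² = -4*25 = -100)
V(g) = -103 (V(g) = -3 - 100 = -103)
((-77 + 269) + (24 - 1*108))/V(a(-5, 5)) = ((-77 + 269) + (24 - 1*108))/(-103) = (192 + (24 - 108))*(-1/103) = (192 - 84)*(-1/103) = 108*(-1/103) = -108/103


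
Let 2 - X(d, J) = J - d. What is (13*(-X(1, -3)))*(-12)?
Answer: 936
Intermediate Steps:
X(d, J) = 2 + d - J (X(d, J) = 2 - (J - d) = 2 + (d - J) = 2 + d - J)
(13*(-X(1, -3)))*(-12) = (13*(-(2 + 1 - 1*(-3))))*(-12) = (13*(-(2 + 1 + 3)))*(-12) = (13*(-1*6))*(-12) = (13*(-6))*(-12) = -78*(-12) = 936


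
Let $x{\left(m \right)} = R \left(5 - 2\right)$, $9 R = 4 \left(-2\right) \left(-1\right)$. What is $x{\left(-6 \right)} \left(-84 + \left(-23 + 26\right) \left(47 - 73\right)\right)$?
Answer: $-432$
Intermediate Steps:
$R = \frac{8}{9}$ ($R = \frac{4 \left(-2\right) \left(-1\right)}{9} = \frac{\left(-8\right) \left(-1\right)}{9} = \frac{1}{9} \cdot 8 = \frac{8}{9} \approx 0.88889$)
$x{\left(m \right)} = \frac{8}{3}$ ($x{\left(m \right)} = \frac{8 \left(5 - 2\right)}{9} = \frac{8}{9} \cdot 3 = \frac{8}{3}$)
$x{\left(-6 \right)} \left(-84 + \left(-23 + 26\right) \left(47 - 73\right)\right) = \frac{8 \left(-84 + \left(-23 + 26\right) \left(47 - 73\right)\right)}{3} = \frac{8 \left(-84 + 3 \left(-26\right)\right)}{3} = \frac{8 \left(-84 - 78\right)}{3} = \frac{8}{3} \left(-162\right) = -432$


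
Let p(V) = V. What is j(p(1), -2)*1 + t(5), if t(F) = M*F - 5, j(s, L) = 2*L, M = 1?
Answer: -4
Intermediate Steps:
t(F) = -5 + F (t(F) = 1*F - 5 = F - 5 = -5 + F)
j(p(1), -2)*1 + t(5) = (2*(-2))*1 + (-5 + 5) = -4*1 + 0 = -4 + 0 = -4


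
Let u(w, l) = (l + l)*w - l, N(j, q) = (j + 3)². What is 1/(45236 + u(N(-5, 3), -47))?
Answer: 1/44907 ≈ 2.2268e-5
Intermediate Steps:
N(j, q) = (3 + j)²
u(w, l) = -l + 2*l*w (u(w, l) = (2*l)*w - l = 2*l*w - l = -l + 2*l*w)
1/(45236 + u(N(-5, 3), -47)) = 1/(45236 - 47*(-1 + 2*(3 - 5)²)) = 1/(45236 - 47*(-1 + 2*(-2)²)) = 1/(45236 - 47*(-1 + 2*4)) = 1/(45236 - 47*(-1 + 8)) = 1/(45236 - 47*7) = 1/(45236 - 329) = 1/44907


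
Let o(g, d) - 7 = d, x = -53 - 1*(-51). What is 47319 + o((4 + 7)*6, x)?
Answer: 47324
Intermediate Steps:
x = -2 (x = -53 + 51 = -2)
o(g, d) = 7 + d
47319 + o((4 + 7)*6, x) = 47319 + (7 - 2) = 47319 + 5 = 47324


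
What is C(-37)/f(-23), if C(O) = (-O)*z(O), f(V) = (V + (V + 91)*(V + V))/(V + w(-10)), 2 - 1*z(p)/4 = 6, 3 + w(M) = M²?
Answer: 43808/3151 ≈ 13.903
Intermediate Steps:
w(M) = -3 + M²
z(p) = -16 (z(p) = 8 - 4*6 = 8 - 24 = -16)
f(V) = (V + 2*V*(91 + V))/(97 + V) (f(V) = (V + (V + 91)*(V + V))/(V + (-3 + (-10)²)) = (V + (91 + V)*(2*V))/(V + (-3 + 100)) = (V + 2*V*(91 + V))/(V + 97) = (V + 2*V*(91 + V))/(97 + V))
C(O) = 16*O (C(O) = -O*(-16) = 16*O)
C(-37)/f(-23) = (16*(-37))/((-23*(183 + 2*(-23))/(97 - 23))) = -592*(-74/(23*(183 - 46))) = -592/((-23*1/74*137)) = -592/(-3151/74) = -592*(-74/3151) = 43808/3151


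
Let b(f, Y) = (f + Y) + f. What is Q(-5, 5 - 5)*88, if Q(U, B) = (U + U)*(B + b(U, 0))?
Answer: 8800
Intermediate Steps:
b(f, Y) = Y + 2*f (b(f, Y) = (Y + f) + f = Y + 2*f)
Q(U, B) = 2*U*(B + 2*U) (Q(U, B) = (U + U)*(B + (0 + 2*U)) = (2*U)*(B + 2*U) = 2*U*(B + 2*U))
Q(-5, 5 - 5)*88 = (2*(-5)*((5 - 5) + 2*(-5)))*88 = (2*(-5)*(0 - 10))*88 = (2*(-5)*(-10))*88 = 100*88 = 8800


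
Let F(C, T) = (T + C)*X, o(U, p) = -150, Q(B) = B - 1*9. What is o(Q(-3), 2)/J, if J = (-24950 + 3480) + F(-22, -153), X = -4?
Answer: 15/2077 ≈ 0.0072220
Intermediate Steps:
Q(B) = -9 + B (Q(B) = B - 9 = -9 + B)
F(C, T) = -4*C - 4*T (F(C, T) = (T + C)*(-4) = (C + T)*(-4) = -4*C - 4*T)
J = -20770 (J = (-24950 + 3480) + (-4*(-22) - 4*(-153)) = -21470 + (88 + 612) = -21470 + 700 = -20770)
o(Q(-3), 2)/J = -150/(-20770) = -150*(-1/20770) = 15/2077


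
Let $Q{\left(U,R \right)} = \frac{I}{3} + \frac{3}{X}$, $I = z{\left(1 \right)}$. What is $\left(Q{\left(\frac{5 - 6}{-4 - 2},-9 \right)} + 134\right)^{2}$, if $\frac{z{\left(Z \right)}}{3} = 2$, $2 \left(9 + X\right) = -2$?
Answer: $\frac{1841449}{100} \approx 18415.0$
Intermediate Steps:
$X = -10$ ($X = -9 + \frac{1}{2} \left(-2\right) = -9 - 1 = -10$)
$z{\left(Z \right)} = 6$ ($z{\left(Z \right)} = 3 \cdot 2 = 6$)
$I = 6$
$Q{\left(U,R \right)} = \frac{17}{10}$ ($Q{\left(U,R \right)} = \frac{6}{3} + \frac{3}{-10} = 6 \cdot \frac{1}{3} + 3 \left(- \frac{1}{10}\right) = 2 - \frac{3}{10} = \frac{17}{10}$)
$\left(Q{\left(\frac{5 - 6}{-4 - 2},-9 \right)} + 134\right)^{2} = \left(\frac{17}{10} + 134\right)^{2} = \left(\frac{1357}{10}\right)^{2} = \frac{1841449}{100}$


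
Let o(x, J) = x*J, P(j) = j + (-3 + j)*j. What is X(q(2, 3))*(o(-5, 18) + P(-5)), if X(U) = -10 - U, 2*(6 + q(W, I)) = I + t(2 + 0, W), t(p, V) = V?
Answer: 715/2 ≈ 357.50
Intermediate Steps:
P(j) = j + j*(-3 + j)
q(W, I) = -6 + I/2 + W/2 (q(W, I) = -6 + (I + W)/2 = -6 + (I/2 + W/2) = -6 + I/2 + W/2)
o(x, J) = J*x
X(q(2, 3))*(o(-5, 18) + P(-5)) = (-10 - (-6 + (½)*3 + (½)*2))*(18*(-5) - 5*(-2 - 5)) = (-10 - (-6 + 3/2 + 1))*(-90 - 5*(-7)) = (-10 - 1*(-7/2))*(-90 + 35) = (-10 + 7/2)*(-55) = -13/2*(-55) = 715/2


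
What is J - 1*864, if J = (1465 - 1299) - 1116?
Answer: -1814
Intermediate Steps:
J = -950 (J = 166 - 1116 = -950)
J - 1*864 = -950 - 1*864 = -950 - 864 = -1814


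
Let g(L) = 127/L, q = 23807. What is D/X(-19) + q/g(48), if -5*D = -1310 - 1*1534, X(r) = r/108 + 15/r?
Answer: 10577642304/1257935 ≈ 8408.7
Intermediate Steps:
X(r) = 15/r + r/108 (X(r) = r*(1/108) + 15/r = r/108 + 15/r = 15/r + r/108)
D = 2844/5 (D = -(-1310 - 1*1534)/5 = -(-1310 - 1534)/5 = -⅕*(-2844) = 2844/5 ≈ 568.80)
D/X(-19) + q/g(48) = 2844/(5*(15/(-19) + (1/108)*(-19))) + 23807/((127/48)) = 2844/(5*(15*(-1/19) - 19/108)) + 23807/((127*(1/48))) = 2844/(5*(-15/19 - 19/108)) + 23807/(127/48) = 2844/(5*(-1981/2052)) + 23807*(48/127) = (2844/5)*(-2052/1981) + 1142736/127 = -5835888/9905 + 1142736/127 = 10577642304/1257935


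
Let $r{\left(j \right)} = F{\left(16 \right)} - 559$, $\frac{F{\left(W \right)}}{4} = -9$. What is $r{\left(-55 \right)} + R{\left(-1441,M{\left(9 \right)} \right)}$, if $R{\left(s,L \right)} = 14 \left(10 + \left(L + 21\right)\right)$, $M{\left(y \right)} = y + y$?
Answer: $91$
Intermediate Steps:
$M{\left(y \right)} = 2 y$
$F{\left(W \right)} = -36$ ($F{\left(W \right)} = 4 \left(-9\right) = -36$)
$R{\left(s,L \right)} = 434 + 14 L$ ($R{\left(s,L \right)} = 14 \left(10 + \left(21 + L\right)\right) = 14 \left(31 + L\right) = 434 + 14 L$)
$r{\left(j \right)} = -595$ ($r{\left(j \right)} = -36 - 559 = -595$)
$r{\left(-55 \right)} + R{\left(-1441,M{\left(9 \right)} \right)} = -595 + \left(434 + 14 \cdot 2 \cdot 9\right) = -595 + \left(434 + 14 \cdot 18\right) = -595 + \left(434 + 252\right) = -595 + 686 = 91$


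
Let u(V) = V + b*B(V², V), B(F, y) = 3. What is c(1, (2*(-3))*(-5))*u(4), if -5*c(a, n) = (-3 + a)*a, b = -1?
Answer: ⅖ ≈ 0.40000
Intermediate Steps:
c(a, n) = -a*(-3 + a)/5 (c(a, n) = -(-3 + a)*a/5 = -a*(-3 + a)/5)
u(V) = -3 + V (u(V) = V - 1*3 = V - 3 = -3 + V)
c(1, (2*(-3))*(-5))*u(4) = ((⅕)*1*(3 - 1*1))*(-3 + 4) = ((⅕)*1*(3 - 1))*1 = ((⅕)*1*2)*1 = (⅖)*1 = ⅖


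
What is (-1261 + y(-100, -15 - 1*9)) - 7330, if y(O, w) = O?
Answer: -8691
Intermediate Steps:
(-1261 + y(-100, -15 - 1*9)) - 7330 = (-1261 - 100) - 7330 = -1361 - 7330 = -8691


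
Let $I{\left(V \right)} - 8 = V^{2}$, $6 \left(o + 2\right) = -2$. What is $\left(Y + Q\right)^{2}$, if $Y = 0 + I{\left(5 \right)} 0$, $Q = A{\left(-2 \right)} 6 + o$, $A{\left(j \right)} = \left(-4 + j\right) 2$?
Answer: $\frac{49729}{9} \approx 5525.4$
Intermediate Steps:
$o = - \frac{7}{3}$ ($o = -2 + \frac{1}{6} \left(-2\right) = -2 - \frac{1}{3} = - \frac{7}{3} \approx -2.3333$)
$A{\left(j \right)} = -8 + 2 j$
$Q = - \frac{223}{3}$ ($Q = \left(-8 + 2 \left(-2\right)\right) 6 - \frac{7}{3} = \left(-8 - 4\right) 6 - \frac{7}{3} = \left(-12\right) 6 - \frac{7}{3} = -72 - \frac{7}{3} = - \frac{223}{3} \approx -74.333$)
$I{\left(V \right)} = 8 + V^{2}$
$Y = 0$ ($Y = 0 + \left(8 + 5^{2}\right) 0 = 0 + \left(8 + 25\right) 0 = 0 + 33 \cdot 0 = 0 + 0 = 0$)
$\left(Y + Q\right)^{2} = \left(0 - \frac{223}{3}\right)^{2} = \left(- \frac{223}{3}\right)^{2} = \frac{49729}{9}$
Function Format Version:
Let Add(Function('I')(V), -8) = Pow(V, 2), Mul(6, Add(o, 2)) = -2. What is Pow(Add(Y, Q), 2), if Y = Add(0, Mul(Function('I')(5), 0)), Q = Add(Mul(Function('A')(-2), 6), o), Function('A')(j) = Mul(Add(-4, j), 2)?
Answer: Rational(49729, 9) ≈ 5525.4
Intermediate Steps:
o = Rational(-7, 3) (o = Add(-2, Mul(Rational(1, 6), -2)) = Add(-2, Rational(-1, 3)) = Rational(-7, 3) ≈ -2.3333)
Function('A')(j) = Add(-8, Mul(2, j))
Q = Rational(-223, 3) (Q = Add(Mul(Add(-8, Mul(2, -2)), 6), Rational(-7, 3)) = Add(Mul(Add(-8, -4), 6), Rational(-7, 3)) = Add(Mul(-12, 6), Rational(-7, 3)) = Add(-72, Rational(-7, 3)) = Rational(-223, 3) ≈ -74.333)
Function('I')(V) = Add(8, Pow(V, 2))
Y = 0 (Y = Add(0, Mul(Add(8, Pow(5, 2)), 0)) = Add(0, Mul(Add(8, 25), 0)) = Add(0, Mul(33, 0)) = Add(0, 0) = 0)
Pow(Add(Y, Q), 2) = Pow(Add(0, Rational(-223, 3)), 2) = Pow(Rational(-223, 3), 2) = Rational(49729, 9)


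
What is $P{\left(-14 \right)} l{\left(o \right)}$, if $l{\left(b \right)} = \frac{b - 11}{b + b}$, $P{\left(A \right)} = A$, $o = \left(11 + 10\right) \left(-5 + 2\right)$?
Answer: $- \frac{74}{9} \approx -8.2222$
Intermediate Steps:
$o = -63$ ($o = 21 \left(-3\right) = -63$)
$l{\left(b \right)} = \frac{-11 + b}{2 b}$
$P{\left(-14 \right)} l{\left(o \right)} = - 14 \frac{-11 - 63}{2 \left(-63\right)} = - 14 \cdot \frac{1}{2} \left(- \frac{1}{63}\right) \left(-74\right) = \left(-14\right) \frac{37}{63} = - \frac{74}{9}$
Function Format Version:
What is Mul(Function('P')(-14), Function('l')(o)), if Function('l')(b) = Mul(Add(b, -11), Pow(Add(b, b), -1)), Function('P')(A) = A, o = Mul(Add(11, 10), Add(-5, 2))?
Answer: Rational(-74, 9) ≈ -8.2222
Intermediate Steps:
o = -63 (o = Mul(21, -3) = -63)
Function('l')(b) = Mul(Rational(1, 2), Pow(b, -1), Add(-11, b)) (Function('l')(b) = Mul(Add(-11, b), Pow(Mul(2, b), -1)) = Mul(Add(-11, b), Mul(Rational(1, 2), Pow(b, -1))) = Mul(Rational(1, 2), Pow(b, -1), Add(-11, b)))
Mul(Function('P')(-14), Function('l')(o)) = Mul(-14, Mul(Rational(1, 2), Pow(-63, -1), Add(-11, -63))) = Mul(-14, Mul(Rational(1, 2), Rational(-1, 63), -74)) = Mul(-14, Rational(37, 63)) = Rational(-74, 9)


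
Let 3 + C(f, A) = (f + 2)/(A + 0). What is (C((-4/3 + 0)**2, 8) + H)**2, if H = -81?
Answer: 9042049/1296 ≈ 6976.9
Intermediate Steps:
C(f, A) = -3 + (2 + f)/A (C(f, A) = -3 + (f + 2)/(A + 0) = -3 + (2 + f)/A)
(C((-4/3 + 0)**2, 8) + H)**2 = ((2 + (-4/3 + 0)**2 - 3*8)/8 - 81)**2 = ((2 + (-4*1/3 + 0)**2 - 24)/8 - 81)**2 = ((2 + (-4/3 + 0)**2 - 24)/8 - 81)**2 = ((2 + (-4/3)**2 - 24)/8 - 81)**2 = ((2 + 16/9 - 24)/8 - 81)**2 = ((1/8)*(-182/9) - 81)**2 = (-91/36 - 81)**2 = (-3007/36)**2 = 9042049/1296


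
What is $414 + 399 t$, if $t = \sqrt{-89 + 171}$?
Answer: $414 + 399 \sqrt{82} \approx 4027.1$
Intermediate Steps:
$t = \sqrt{82} \approx 9.0554$
$414 + 399 t = 414 + 399 \sqrt{82}$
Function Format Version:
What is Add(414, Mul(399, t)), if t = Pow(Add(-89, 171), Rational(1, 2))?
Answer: Add(414, Mul(399, Pow(82, Rational(1, 2)))) ≈ 4027.1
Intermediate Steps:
t = Pow(82, Rational(1, 2)) ≈ 9.0554
Add(414, Mul(399, t)) = Add(414, Mul(399, Pow(82, Rational(1, 2))))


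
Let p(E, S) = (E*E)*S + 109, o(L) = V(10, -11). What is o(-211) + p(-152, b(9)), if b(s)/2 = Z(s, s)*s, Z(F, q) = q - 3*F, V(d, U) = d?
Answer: -7485577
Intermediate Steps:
o(L) = 10
b(s) = -4*s² (b(s) = 2*((s - 3*s)*s) = 2*((-2*s)*s) = 2*(-2*s²) = -4*s²)
p(E, S) = 109 + S*E² (p(E, S) = E²*S + 109 = S*E² + 109 = 109 + S*E²)
o(-211) + p(-152, b(9)) = 10 + (109 - 4*9²*(-152)²) = 10 + (109 - 4*81*23104) = 10 + (109 - 324*23104) = 10 + (109 - 7485696) = 10 - 7485587 = -7485577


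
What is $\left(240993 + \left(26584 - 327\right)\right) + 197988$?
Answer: $465238$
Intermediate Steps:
$\left(240993 + \left(26584 - 327\right)\right) + 197988 = \left(240993 + 26257\right) + 197988 = 267250 + 197988 = 465238$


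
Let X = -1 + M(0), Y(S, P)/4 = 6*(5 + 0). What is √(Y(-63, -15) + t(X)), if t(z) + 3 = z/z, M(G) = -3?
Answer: √118 ≈ 10.863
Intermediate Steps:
Y(S, P) = 120 (Y(S, P) = 4*(6*(5 + 0)) = 4*(6*5) = 4*30 = 120)
X = -4 (X = -1 - 3 = -4)
t(z) = -2 (t(z) = -3 + z/z = -3 + 1 = -2)
√(Y(-63, -15) + t(X)) = √(120 - 2) = √118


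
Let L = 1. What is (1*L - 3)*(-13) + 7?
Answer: 33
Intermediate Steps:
(1*L - 3)*(-13) + 7 = (1*1 - 3)*(-13) + 7 = (1 - 3)*(-13) + 7 = -2*(-13) + 7 = 26 + 7 = 33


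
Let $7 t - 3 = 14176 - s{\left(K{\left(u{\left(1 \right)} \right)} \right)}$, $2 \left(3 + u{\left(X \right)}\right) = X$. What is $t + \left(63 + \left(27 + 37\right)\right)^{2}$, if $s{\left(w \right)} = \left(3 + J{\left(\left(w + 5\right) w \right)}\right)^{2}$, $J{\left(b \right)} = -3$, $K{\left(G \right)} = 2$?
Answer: $\frac{127082}{7} \approx 18155.0$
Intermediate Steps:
$u{\left(X \right)} = -3 + \frac{X}{2}$
$s{\left(w \right)} = 0$ ($s{\left(w \right)} = \left(3 - 3\right)^{2} = 0^{2} = 0$)
$t = \frac{14179}{7}$ ($t = \frac{3}{7} + \frac{14176 - 0}{7} = \frac{3}{7} + \frac{14176 + 0}{7} = \frac{3}{7} + \frac{1}{7} \cdot 14176 = \frac{3}{7} + \frac{14176}{7} = \frac{14179}{7} \approx 2025.6$)
$t + \left(63 + \left(27 + 37\right)\right)^{2} = \frac{14179}{7} + \left(63 + \left(27 + 37\right)\right)^{2} = \frac{14179}{7} + \left(63 + 64\right)^{2} = \frac{14179}{7} + 127^{2} = \frac{14179}{7} + 16129 = \frac{127082}{7}$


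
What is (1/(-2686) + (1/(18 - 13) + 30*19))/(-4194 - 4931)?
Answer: -7657781/122548750 ≈ -0.062488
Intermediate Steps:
(1/(-2686) + (1/(18 - 13) + 30*19))/(-4194 - 4931) = (-1/2686 + (1/5 + 570))/(-9125) = (-1/2686 + (⅕ + 570))*(-1/9125) = (-1/2686 + 2851/5)*(-1/9125) = (7657781/13430)*(-1/9125) = -7657781/122548750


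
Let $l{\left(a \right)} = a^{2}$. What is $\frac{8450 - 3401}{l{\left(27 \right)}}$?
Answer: $\frac{187}{27} \approx 6.9259$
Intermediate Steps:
$\frac{8450 - 3401}{l{\left(27 \right)}} = \frac{8450 - 3401}{27^{2}} = \frac{5049}{729} = 5049 \cdot \frac{1}{729} = \frac{187}{27}$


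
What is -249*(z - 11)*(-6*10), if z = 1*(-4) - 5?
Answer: -298800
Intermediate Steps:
z = -9 (z = -4 - 5 = -9)
-249*(z - 11)*(-6*10) = -249*(-9 - 11)*(-6*10) = -(-4980)*(-60) = -249*1200 = -298800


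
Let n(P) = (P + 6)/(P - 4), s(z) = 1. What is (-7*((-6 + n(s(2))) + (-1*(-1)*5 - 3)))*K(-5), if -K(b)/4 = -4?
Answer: 2128/3 ≈ 709.33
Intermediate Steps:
K(b) = 16 (K(b) = -4*(-4) = 16)
n(P) = (6 + P)/(-4 + P)
(-7*((-6 + n(s(2))) + (-1*(-1)*5 - 3)))*K(-5) = -7*((-6 + (6 + 1)/(-4 + 1)) + (-1*(-1)*5 - 3))*16 = -7*((-6 + 7/(-3)) + (1*5 - 3))*16 = -7*((-6 - ⅓*7) + (5 - 3))*16 = -7*((-6 - 7/3) + 2)*16 = -7*(-25/3 + 2)*16 = -7*(-19/3)*16 = (133/3)*16 = 2128/3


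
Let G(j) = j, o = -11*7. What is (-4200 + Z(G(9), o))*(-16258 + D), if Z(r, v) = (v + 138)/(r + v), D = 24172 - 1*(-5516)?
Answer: -112836095/2 ≈ -5.6418e+7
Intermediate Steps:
o = -77
D = 29688 (D = 24172 + 5516 = 29688)
Z(r, v) = (138 + v)/(r + v)
(-4200 + Z(G(9), o))*(-16258 + D) = (-4200 + (138 - 77)/(9 - 77))*(-16258 + 29688) = (-4200 + 61/(-68))*13430 = (-4200 - 1/68*61)*13430 = (-4200 - 61/68)*13430 = -285661/68*13430 = -112836095/2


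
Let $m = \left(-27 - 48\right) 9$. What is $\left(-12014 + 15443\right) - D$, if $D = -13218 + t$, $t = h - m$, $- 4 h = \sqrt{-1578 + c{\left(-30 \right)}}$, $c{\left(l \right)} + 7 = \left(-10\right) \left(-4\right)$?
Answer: $15972 + \frac{i \sqrt{1545}}{4} \approx 15972.0 + 9.8266 i$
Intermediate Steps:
$c{\left(l \right)} = 33$ ($c{\left(l \right)} = -7 - -40 = -7 + 40 = 33$)
$m = -675$ ($m = \left(-75\right) 9 = -675$)
$h = - \frac{i \sqrt{1545}}{4}$ ($h = - \frac{\sqrt{-1578 + 33}}{4} = - \frac{\sqrt{-1545}}{4} = - \frac{i \sqrt{1545}}{4} \approx - 9.8266 i$)
$t = 675 - \frac{i \sqrt{1545}}{4}$ ($t = - \frac{i \sqrt{1545}}{4} - -675 = - \frac{i \sqrt{1545}}{4} + 675 = 675 - \frac{i \sqrt{1545}}{4} \approx 675.0 - 9.8266 i$)
$D = -12543 - \frac{i \sqrt{1545}}{4}$ ($D = -13218 + \left(675 - \frac{i \sqrt{1545}}{4}\right) = -12543 - \frac{i \sqrt{1545}}{4} \approx -12543.0 - 9.8266 i$)
$\left(-12014 + 15443\right) - D = \left(-12014 + 15443\right) - \left(-12543 - \frac{i \sqrt{1545}}{4}\right) = 3429 + \left(12543 + \frac{i \sqrt{1545}}{4}\right) = 15972 + \frac{i \sqrt{1545}}{4}$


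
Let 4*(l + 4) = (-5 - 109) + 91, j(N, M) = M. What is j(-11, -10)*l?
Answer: 195/2 ≈ 97.500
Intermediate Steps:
l = -39/4 (l = -4 + ((-5 - 109) + 91)/4 = -4 + (-114 + 91)/4 = -4 + (1/4)*(-23) = -4 - 23/4 = -39/4 ≈ -9.7500)
j(-11, -10)*l = -10*(-39/4) = 195/2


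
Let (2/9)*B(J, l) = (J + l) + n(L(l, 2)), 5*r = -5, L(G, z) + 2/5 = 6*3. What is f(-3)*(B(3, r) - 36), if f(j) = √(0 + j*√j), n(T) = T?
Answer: -261*(-3)^(¾)/5 ≈ 84.139 - 84.139*I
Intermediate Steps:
L(G, z) = 88/5 (L(G, z) = -⅖ + 6*3 = -⅖ + 18 = 88/5)
r = -1 (r = (⅕)*(-5) = -1)
B(J, l) = 396/5 + 9*J/2 + 9*l/2 (B(J, l) = 9*((J + l) + 88/5)/2 = 9*(88/5 + J + l)/2 = 396/5 + 9*J/2 + 9*l/2)
f(j) = √(j^(3/2)) (f(j) = √(0 + j^(3/2)) = √(j^(3/2)))
f(-3)*(B(3, r) - 36) = √((-3)^(3/2))*((396/5 + (9/2)*3 + (9/2)*(-1)) - 36) = √(-3*I*√3)*((396/5 + 27/2 - 9/2) - 36) = (3^(¾)*√(-I))*(441/5 - 36) = (3^(¾)*√(-I))*(261/5) = 261*3^(¾)*√(-I)/5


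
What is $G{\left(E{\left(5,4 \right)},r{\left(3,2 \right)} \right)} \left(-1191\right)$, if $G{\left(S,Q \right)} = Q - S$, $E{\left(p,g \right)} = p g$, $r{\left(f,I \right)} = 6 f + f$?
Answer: $-1191$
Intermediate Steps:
$r{\left(f,I \right)} = 7 f$
$E{\left(p,g \right)} = g p$
$G{\left(E{\left(5,4 \right)},r{\left(3,2 \right)} \right)} \left(-1191\right) = \left(7 \cdot 3 - 4 \cdot 5\right) \left(-1191\right) = \left(21 - 20\right) \left(-1191\right) = 1 \left(-1191\right) = -1191$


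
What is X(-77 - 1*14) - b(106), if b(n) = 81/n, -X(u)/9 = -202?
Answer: 192627/106 ≈ 1817.2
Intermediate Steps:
X(u) = 1818 (X(u) = -9*(-202) = 1818)
X(-77 - 1*14) - b(106) = 1818 - 81/106 = 192627/106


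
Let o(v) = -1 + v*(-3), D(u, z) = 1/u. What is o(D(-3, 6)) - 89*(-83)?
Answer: 7387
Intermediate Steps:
o(v) = -1 - 3*v
o(D(-3, 6)) - 89*(-83) = (-1 - 3/(-3)) - 89*(-83) = (-1 - 3*(-⅓)) + 7387 = (-1 + 1) + 7387 = 0 + 7387 = 7387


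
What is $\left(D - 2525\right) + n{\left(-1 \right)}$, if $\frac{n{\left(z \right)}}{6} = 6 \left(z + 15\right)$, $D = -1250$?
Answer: $-3271$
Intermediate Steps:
$n{\left(z \right)} = 540 + 36 z$ ($n{\left(z \right)} = 6 \cdot 6 \left(z + 15\right) = 6 \cdot 6 \left(15 + z\right) = 6 \left(90 + 6 z\right) = 540 + 36 z$)
$\left(D - 2525\right) + n{\left(-1 \right)} = \left(-1250 - 2525\right) + \left(540 + 36 \left(-1\right)\right) = -3775 + \left(540 - 36\right) = -3775 + 504 = -3271$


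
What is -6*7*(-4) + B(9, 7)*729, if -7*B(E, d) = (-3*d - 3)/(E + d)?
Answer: 4539/14 ≈ 324.21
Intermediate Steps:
B(E, d) = -(-3 - 3*d)/(7*(E + d)) (B(E, d) = -(-3*d - 3)/(7*(E + d)) = -(-3 - 3*d)/(7*(E + d)))
-6*7*(-4) + B(9, 7)*729 = -6*7*(-4) + (3*(1 + 7)/(7*(9 + 7)))*729 = -42*(-4) + ((3/7)*8/16)*729 = 168 + ((3/7)*(1/16)*8)*729 = 168 + (3/14)*729 = 168 + 2187/14 = 4539/14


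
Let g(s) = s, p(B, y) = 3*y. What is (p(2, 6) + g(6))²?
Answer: 576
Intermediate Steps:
(p(2, 6) + g(6))² = (3*6 + 6)² = (18 + 6)² = 24² = 576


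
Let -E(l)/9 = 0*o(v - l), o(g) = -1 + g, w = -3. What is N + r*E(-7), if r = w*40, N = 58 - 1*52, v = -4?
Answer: 6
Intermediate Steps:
N = 6 (N = 58 - 52 = 6)
E(l) = 0 (E(l) = -0*(-1 + (-4 - l)) = -0*(-5 - l) = -9*0 = 0)
r = -120 (r = -3*40 = -120)
N + r*E(-7) = 6 - 120*0 = 6 + 0 = 6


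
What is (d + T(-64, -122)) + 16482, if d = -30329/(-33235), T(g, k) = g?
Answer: 545682559/33235 ≈ 16419.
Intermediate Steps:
d = 30329/33235 (d = -30329*(-1/33235) = 30329/33235 ≈ 0.91256)
(d + T(-64, -122)) + 16482 = (30329/33235 - 64) + 16482 = -2096711/33235 + 16482 = 545682559/33235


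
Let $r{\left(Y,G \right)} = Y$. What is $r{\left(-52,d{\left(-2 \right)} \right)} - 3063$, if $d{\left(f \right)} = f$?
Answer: $-3115$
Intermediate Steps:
$r{\left(-52,d{\left(-2 \right)} \right)} - 3063 = -52 - 3063 = -3115$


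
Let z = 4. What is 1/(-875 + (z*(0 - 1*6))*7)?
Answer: -1/1043 ≈ -0.00095877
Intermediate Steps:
1/(-875 + (z*(0 - 1*6))*7) = 1/(-875 + (4*(0 - 1*6))*7) = 1/(-875 + (4*(0 - 6))*7) = 1/(-875 + (4*(-6))*7) = 1/(-875 - 24*7) = 1/(-875 - 168) = 1/(-1043) = -1/1043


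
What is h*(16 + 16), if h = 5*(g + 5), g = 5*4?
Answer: 4000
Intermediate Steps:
g = 20
h = 125 (h = 5*(20 + 5) = 5*25 = 125)
h*(16 + 16) = 125*(16 + 16) = 125*32 = 4000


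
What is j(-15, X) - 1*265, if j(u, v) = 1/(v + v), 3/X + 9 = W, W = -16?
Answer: -1615/6 ≈ -269.17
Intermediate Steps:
X = -3/25 (X = 3/(-9 - 16) = 3/(-25) = 3*(-1/25) = -3/25 ≈ -0.12000)
j(u, v) = 1/(2*v)
j(-15, X) - 1*265 = 1/(2*(-3/25)) - 1*265 = (1/2)*(-25/3) - 265 = -25/6 - 265 = -1615/6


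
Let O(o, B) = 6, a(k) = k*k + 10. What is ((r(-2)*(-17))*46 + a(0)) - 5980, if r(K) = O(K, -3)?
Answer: -10662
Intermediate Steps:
a(k) = 10 + k² (a(k) = k² + 10 = 10 + k²)
r(K) = 6
((r(-2)*(-17))*46 + a(0)) - 5980 = ((6*(-17))*46 + (10 + 0²)) - 5980 = (-102*46 + (10 + 0)) - 5980 = (-4692 + 10) - 5980 = -4682 - 5980 = -10662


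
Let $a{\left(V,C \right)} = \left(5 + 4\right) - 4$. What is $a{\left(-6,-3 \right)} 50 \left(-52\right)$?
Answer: $-13000$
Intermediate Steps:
$a{\left(V,C \right)} = 5$ ($a{\left(V,C \right)} = 9 - 4 = 5$)
$a{\left(-6,-3 \right)} 50 \left(-52\right) = 5 \cdot 50 \left(-52\right) = 250 \left(-52\right) = -13000$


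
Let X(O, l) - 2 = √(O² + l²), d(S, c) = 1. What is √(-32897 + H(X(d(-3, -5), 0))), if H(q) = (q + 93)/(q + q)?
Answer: I*√32881 ≈ 181.33*I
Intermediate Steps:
X(O, l) = 2 + √(O² + l²)
H(q) = (93 + q)/(2*q) (H(q) = (93 + q)/((2*q)) = (93 + q)*(1/(2*q)) = (93 + q)/(2*q))
√(-32897 + H(X(d(-3, -5), 0))) = √(-32897 + (93 + (2 + √(1² + 0²)))/(2*(2 + √(1² + 0²)))) = √(-32897 + (93 + (2 + √(1 + 0)))/(2*(2 + √(1 + 0)))) = √(-32897 + (93 + (2 + √1))/(2*(2 + √1))) = √(-32897 + (93 + (2 + 1))/(2*(2 + 1))) = √(-32897 + (½)*(93 + 3)/3) = √(-32897 + (½)*(⅓)*96) = √(-32897 + 16) = √(-32881) = I*√32881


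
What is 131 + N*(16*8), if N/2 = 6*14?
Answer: 21635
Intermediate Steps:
N = 168 (N = 2*(6*14) = 2*84 = 168)
131 + N*(16*8) = 131 + 168*(16*8) = 131 + 168*128 = 131 + 21504 = 21635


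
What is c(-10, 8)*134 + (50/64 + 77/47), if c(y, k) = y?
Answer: -2011721/1504 ≈ -1337.6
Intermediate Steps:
c(-10, 8)*134 + (50/64 + 77/47) = -10*134 + (50/64 + 77/47) = -1340 + (50*(1/64) + 77*(1/47)) = -1340 + (25/32 + 77/47) = -1340 + 3639/1504 = -2011721/1504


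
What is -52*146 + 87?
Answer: -7505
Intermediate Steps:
-52*146 + 87 = -7592 + 87 = -7505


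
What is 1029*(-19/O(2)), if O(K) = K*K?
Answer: -19551/4 ≈ -4887.8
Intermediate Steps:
O(K) = K²
1029*(-19/O(2)) = 1029*(-19/(2²)) = 1029*(-19/4) = -19551/4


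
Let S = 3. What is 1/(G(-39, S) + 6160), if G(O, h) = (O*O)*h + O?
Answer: 1/10684 ≈ 9.3598e-5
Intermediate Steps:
G(O, h) = O + h*O**2 (G(O, h) = O**2*h + O = h*O**2 + O = O + h*O**2)
1/(G(-39, S) + 6160) = 1/(-39*(1 - 39*3) + 6160) = 1/(-39*(1 - 117) + 6160) = 1/(-39*(-116) + 6160) = 1/(4524 + 6160) = 1/10684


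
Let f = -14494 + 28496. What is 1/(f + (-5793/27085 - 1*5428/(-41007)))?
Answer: 1110674595/15551575143019 ≈ 7.1419e-5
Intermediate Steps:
f = 14002
1/(f + (-5793/27085 - 1*5428/(-41007))) = 1/(14002 + (-5793/27085 - 1*5428/(-41007))) = 1/(14002 + (-5793*1/27085 - 5428*(-1/41007))) = 1/(14002 + (-5793/27085 + 5428/41007)) = 1/(14002 - 90536171/1110674595) = 1/(15551575143019/1110674595) = 1110674595/15551575143019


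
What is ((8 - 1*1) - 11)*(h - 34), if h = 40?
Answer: -24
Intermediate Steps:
((8 - 1*1) - 11)*(h - 34) = ((8 - 1*1) - 11)*(40 - 34) = ((8 - 1) - 11)*6 = (7 - 11)*6 = -4*6 = -24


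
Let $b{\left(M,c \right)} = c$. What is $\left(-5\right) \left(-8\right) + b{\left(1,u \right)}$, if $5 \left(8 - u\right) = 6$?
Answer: $\frac{234}{5} \approx 46.8$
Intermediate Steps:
$u = \frac{34}{5}$ ($u = 8 - \frac{6}{5} = \frac{34}{5} \approx 6.8$)
$\left(-5\right) \left(-8\right) + b{\left(1,u \right)} = \left(-5\right) \left(-8\right) + \frac{34}{5} = 40 + \frac{34}{5} = \frac{234}{5}$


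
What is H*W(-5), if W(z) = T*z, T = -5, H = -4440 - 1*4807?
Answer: -231175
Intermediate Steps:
H = -9247 (H = -4440 - 4807 = -9247)
W(z) = -5*z
H*W(-5) = -(-46235)*(-5) = -9247*25 = -231175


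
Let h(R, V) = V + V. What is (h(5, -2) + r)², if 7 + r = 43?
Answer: 1024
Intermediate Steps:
h(R, V) = 2*V
r = 36 (r = -7 + 43 = 36)
(h(5, -2) + r)² = (2*(-2) + 36)² = (-4 + 36)² = 32² = 1024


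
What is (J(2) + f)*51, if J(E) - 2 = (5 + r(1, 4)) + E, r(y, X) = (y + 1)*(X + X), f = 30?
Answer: 2805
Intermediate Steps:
r(y, X) = 2*X*(1 + y) (r(y, X) = (1 + y)*(2*X) = 2*X*(1 + y))
J(E) = 23 + E (J(E) = 2 + ((5 + 2*4*(1 + 1)) + E) = 2 + ((5 + 2*4*2) + E) = 2 + ((5 + 16) + E) = 2 + (21 + E) = 23 + E)
(J(2) + f)*51 = ((23 + 2) + 30)*51 = (25 + 30)*51 = 55*51 = 2805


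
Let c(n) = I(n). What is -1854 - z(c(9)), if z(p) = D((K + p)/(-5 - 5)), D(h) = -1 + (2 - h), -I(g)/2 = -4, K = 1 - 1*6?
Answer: -18553/10 ≈ -1855.3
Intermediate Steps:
K = -5 (K = 1 - 6 = -5)
I(g) = 8 (I(g) = -2*(-4) = 8)
c(n) = 8
D(h) = 1 - h
z(p) = ½ + p/10 (z(p) = 1 - (-5 + p)/(-5 - 5) = 1 - (-5 + p)/(-10) = 1 - (-5 + p)*(-1)/10 = 1 - (½ - p/10) = 1 + (-½ + p/10) = ½ + p/10)
-1854 - z(c(9)) = -1854 - (½ + (⅒)*8) = -1854 - (½ + ⅘) = -1854 - 1*13/10 = -1854 - 13/10 = -18553/10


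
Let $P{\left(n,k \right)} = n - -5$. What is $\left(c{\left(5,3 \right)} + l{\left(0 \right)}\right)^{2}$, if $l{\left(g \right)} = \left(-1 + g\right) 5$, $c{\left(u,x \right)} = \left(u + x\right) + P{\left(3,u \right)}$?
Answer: $121$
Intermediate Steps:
$P{\left(n,k \right)} = 5 + n$ ($P{\left(n,k \right)} = n + 5 = 5 + n$)
$c{\left(u,x \right)} = 8 + u + x$ ($c{\left(u,x \right)} = \left(u + x\right) + \left(5 + 3\right) = \left(u + x\right) + 8 = 8 + u + x$)
$l{\left(g \right)} = -5 + 5 g$
$\left(c{\left(5,3 \right)} + l{\left(0 \right)}\right)^{2} = \left(\left(8 + 5 + 3\right) + \left(-5 + 5 \cdot 0\right)\right)^{2} = \left(16 + \left(-5 + 0\right)\right)^{2} = \left(16 - 5\right)^{2} = 11^{2} = 121$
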